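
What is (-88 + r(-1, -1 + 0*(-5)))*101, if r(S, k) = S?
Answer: -8989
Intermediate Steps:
(-88 + r(-1, -1 + 0*(-5)))*101 = (-88 - 1)*101 = -89*101 = -8989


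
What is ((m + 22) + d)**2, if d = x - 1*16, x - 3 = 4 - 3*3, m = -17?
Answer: 169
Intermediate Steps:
x = -2 (x = 3 + (4 - 3*3) = 3 + (4 - 9) = 3 - 5 = -2)
d = -18 (d = -2 - 1*16 = -2 - 16 = -18)
((m + 22) + d)**2 = ((-17 + 22) - 18)**2 = (5 - 18)**2 = (-13)**2 = 169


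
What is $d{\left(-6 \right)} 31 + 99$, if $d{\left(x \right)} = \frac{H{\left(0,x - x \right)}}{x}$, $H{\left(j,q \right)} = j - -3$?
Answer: $\frac{167}{2} \approx 83.5$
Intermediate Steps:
$H{\left(j,q \right)} = 3 + j$ ($H{\left(j,q \right)} = j + 3 = 3 + j$)
$d{\left(x \right)} = \frac{3}{x}$ ($d{\left(x \right)} = \frac{3 + 0}{x} = \frac{3}{x}$)
$d{\left(-6 \right)} 31 + 99 = \frac{3}{-6} \cdot 31 + 99 = 3 \left(- \frac{1}{6}\right) 31 + 99 = \left(- \frac{1}{2}\right) 31 + 99 = - \frac{31}{2} + 99 = \frac{167}{2}$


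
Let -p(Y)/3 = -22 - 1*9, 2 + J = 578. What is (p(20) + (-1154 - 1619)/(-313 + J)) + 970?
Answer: 276796/263 ≈ 1052.5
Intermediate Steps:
J = 576 (J = -2 + 578 = 576)
p(Y) = 93 (p(Y) = -3*(-22 - 1*9) = -3*(-22 - 9) = -3*(-31) = 93)
(p(20) + (-1154 - 1619)/(-313 + J)) + 970 = (93 + (-1154 - 1619)/(-313 + 576)) + 970 = (93 - 2773/263) + 970 = 21686/263 + 970 = 276796/263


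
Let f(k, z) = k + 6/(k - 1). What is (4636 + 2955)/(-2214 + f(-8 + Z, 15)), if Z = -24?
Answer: -83501/24708 ≈ -3.3795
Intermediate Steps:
f(k, z) = k + 6/(-1 + k)
(4636 + 2955)/(-2214 + f(-8 + Z, 15)) = (4636 + 2955)/(-2214 + (6 + (-8 - 24)² - (-8 - 24))/(-1 + (-8 - 24))) = 7591/(-2214 + (6 + (-32)² - 1*(-32))/(-1 - 32)) = 7591/(-2214 + (6 + 1024 + 32)/(-33)) = 7591/(-2214 - 1/33*1062) = 7591/(-2214 - 354/11) = 7591/(-24708/11) = 7591*(-11/24708) = -83501/24708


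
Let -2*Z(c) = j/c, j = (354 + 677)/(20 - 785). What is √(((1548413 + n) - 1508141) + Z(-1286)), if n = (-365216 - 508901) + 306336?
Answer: I*√56727307683863405/327930 ≈ 726.3*I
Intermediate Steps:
j = -1031/765 (j = 1031/(-765) = 1031*(-1/765) = -1031/765 ≈ -1.3477)
n = -567781 (n = -874117 + 306336 = -567781)
Z(c) = 1031/(1530*c) (Z(c) = -(-1031)/(1530*c) = 1031/(1530*c))
√(((1548413 + n) - 1508141) + Z(-1286)) = √(((1548413 - 567781) - 1508141) + (1031/1530)/(-1286)) = √((980632 - 1508141) + (1031/1530)*(-1/1286)) = √(-527509 - 1031/1967580) = √(-1037916159251/1967580) = I*√56727307683863405/327930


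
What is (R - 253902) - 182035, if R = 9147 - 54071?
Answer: -480861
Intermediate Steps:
R = -44924
(R - 253902) - 182035 = (-44924 - 253902) - 182035 = -298826 - 182035 = -480861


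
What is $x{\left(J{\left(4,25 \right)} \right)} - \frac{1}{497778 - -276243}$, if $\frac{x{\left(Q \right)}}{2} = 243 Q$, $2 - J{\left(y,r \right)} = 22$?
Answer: $- \frac{7523484121}{774021} \approx -9720.0$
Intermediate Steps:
$J{\left(y,r \right)} = -20$ ($J{\left(y,r \right)} = 2 - 22 = -20$)
$x{\left(Q \right)} = 486 Q$ ($x{\left(Q \right)} = 2 \cdot 243 Q = 486 Q$)
$x{\left(J{\left(4,25 \right)} \right)} - \frac{1}{497778 - -276243} = 486 \left(-20\right) - \frac{1}{497778 - -276243} = -9720 - \frac{1}{497778 + 276243} = -9720 - \frac{1}{774021} = - \frac{7523484121}{774021}$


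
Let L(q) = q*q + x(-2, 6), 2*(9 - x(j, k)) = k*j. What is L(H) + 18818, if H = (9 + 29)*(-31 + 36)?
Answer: 54933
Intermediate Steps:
x(j, k) = 9 - j*k/2 (x(j, k) = 9 - k*j/2 = 9 - j*k/2)
H = 190 (H = 38*5 = 190)
L(q) = 15 + q² (L(q) = q*q + (9 - ½*(-2)*6) = q² + (9 + 6) = q² + 15 = 15 + q²)
L(H) + 18818 = (15 + 190²) + 18818 = (15 + 36100) + 18818 = 36115 + 18818 = 54933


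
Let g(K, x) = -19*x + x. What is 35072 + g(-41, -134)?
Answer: 37484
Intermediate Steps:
g(K, x) = -18*x
35072 + g(-41, -134) = 35072 - 18*(-134) = 35072 + 2412 = 37484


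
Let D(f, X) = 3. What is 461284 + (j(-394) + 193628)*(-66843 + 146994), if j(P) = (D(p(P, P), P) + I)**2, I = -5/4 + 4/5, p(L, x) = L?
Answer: 6208184117551/400 ≈ 1.5520e+10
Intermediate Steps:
I = -9/20 (I = -5*1/4 + 4*(1/5) = -5/4 + 4/5 = -9/20 ≈ -0.45000)
j(P) = 2601/400 (j(P) = (3 - 9/20)**2 = (51/20)**2 = 2601/400)
461284 + (j(-394) + 193628)*(-66843 + 146994) = 461284 + (2601/400 + 193628)*(-66843 + 146994) = 461284 + (77453801/400)*80151 = 461284 + 6207999603951/400 = 6208184117551/400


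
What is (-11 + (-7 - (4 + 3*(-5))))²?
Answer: 49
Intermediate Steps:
(-11 + (-7 - (4 + 3*(-5))))² = (-11 + (-7 - (4 - 15)))² = (-11 + (-7 - 1*(-11)))² = (-11 + (-7 + 11))² = (-11 + 4)² = (-7)² = 49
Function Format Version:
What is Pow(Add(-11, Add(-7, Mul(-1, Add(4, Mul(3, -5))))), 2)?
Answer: 49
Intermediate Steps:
Pow(Add(-11, Add(-7, Mul(-1, Add(4, Mul(3, -5))))), 2) = Pow(Add(-11, Add(-7, Mul(-1, Add(4, -15)))), 2) = Pow(Add(-11, Add(-7, Mul(-1, -11))), 2) = Pow(Add(-11, Add(-7, 11)), 2) = Pow(Add(-11, 4), 2) = Pow(-7, 2) = 49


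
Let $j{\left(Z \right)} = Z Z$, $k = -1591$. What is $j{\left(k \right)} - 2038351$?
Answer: $492930$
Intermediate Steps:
$j{\left(Z \right)} = Z^{2}$
$j{\left(k \right)} - 2038351 = \left(-1591\right)^{2} - 2038351 = 2531281 - 2038351 = 492930$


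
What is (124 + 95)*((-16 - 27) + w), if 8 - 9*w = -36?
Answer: -25039/3 ≈ -8346.3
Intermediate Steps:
w = 44/9 (w = 8/9 - 1/9*(-36) = 8/9 + 4 = 44/9 ≈ 4.8889)
(124 + 95)*((-16 - 27) + w) = (124 + 95)*((-16 - 27) + 44/9) = 219*(-43 + 44/9) = 219*(-343/9) = -25039/3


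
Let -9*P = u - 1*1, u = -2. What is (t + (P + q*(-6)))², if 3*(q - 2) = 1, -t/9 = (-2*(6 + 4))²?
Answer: 117527281/9 ≈ 1.3059e+7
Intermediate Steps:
P = ⅓ (P = -(-2 - 1*1)/9 = -(-2 - 1)/9 = -⅑*(-3) = ⅓ ≈ 0.33333)
t = -3600 (t = -9*4*(6 + 4)² = -9*(-2*10)² = -9*(-20)² = -9*400 = -3600)
q = 7/3 (q = 2 + (⅓)*1 = 2 + ⅓ = 7/3 ≈ 2.3333)
(t + (P + q*(-6)))² = (-3600 + (⅓ + (7/3)*(-6)))² = (-3600 + (⅓ - 14))² = (-3600 - 41/3)² = (-10841/3)² = 117527281/9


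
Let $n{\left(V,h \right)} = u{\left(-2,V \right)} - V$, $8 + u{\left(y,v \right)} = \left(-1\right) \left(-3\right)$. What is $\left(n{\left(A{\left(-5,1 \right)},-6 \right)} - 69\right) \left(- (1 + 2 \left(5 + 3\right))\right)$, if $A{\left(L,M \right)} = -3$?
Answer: $1207$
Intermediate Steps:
$u{\left(y,v \right)} = -5$ ($u{\left(y,v \right)} = -8 - -3 = -8 + 3 = -5$)
$n{\left(V,h \right)} = -5 - V$
$\left(n{\left(A{\left(-5,1 \right)},-6 \right)} - 69\right) \left(- (1 + 2 \left(5 + 3\right))\right) = \left(\left(-5 - -3\right) - 69\right) \left(- (1 + 2 \left(5 + 3\right))\right) = \left(\left(-5 + 3\right) - 69\right) \left(- (1 + 2 \cdot 8)\right) = \left(-2 - 69\right) \left(- (1 + 16)\right) = - 71 \left(\left(-1\right) 17\right) = \left(-71\right) \left(-17\right) = 1207$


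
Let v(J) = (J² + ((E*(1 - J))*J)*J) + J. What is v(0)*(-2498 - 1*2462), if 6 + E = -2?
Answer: 0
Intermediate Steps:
E = -8 (E = -6 - 2 = -8)
v(J) = J + J² + J²*(-8 + 8*J) (v(J) = (J² + ((-8*(1 - J))*J)*J) + J = (J² + ((-8 + 8*J)*J)*J) + J = (J² + (J*(-8 + 8*J))*J) + J = (J² + J²*(-8 + 8*J)) + J = J + J² + J²*(-8 + 8*J))
v(0)*(-2498 - 1*2462) = (0*(1 - 7*0 + 8*0²))*(-2498 - 1*2462) = (0*(1 + 0 + 8*0))*(-2498 - 2462) = (0*(1 + 0 + 0))*(-4960) = (0*1)*(-4960) = 0*(-4960) = 0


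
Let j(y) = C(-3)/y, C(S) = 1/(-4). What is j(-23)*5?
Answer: 5/92 ≈ 0.054348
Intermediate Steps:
C(S) = -¼
j(y) = -1/(4*y)
j(-23)*5 = -¼/(-23)*5 = -¼*(-1/23)*5 = (1/92)*5 = 5/92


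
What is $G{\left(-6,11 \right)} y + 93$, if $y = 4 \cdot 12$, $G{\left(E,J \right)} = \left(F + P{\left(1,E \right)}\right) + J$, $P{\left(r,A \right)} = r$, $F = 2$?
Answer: $765$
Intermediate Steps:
$G{\left(E,J \right)} = 3 + J$ ($G{\left(E,J \right)} = \left(2 + 1\right) + J = 3 + J$)
$y = 48$
$G{\left(-6,11 \right)} y + 93 = \left(3 + 11\right) 48 + 93 = 14 \cdot 48 + 93 = 672 + 93 = 765$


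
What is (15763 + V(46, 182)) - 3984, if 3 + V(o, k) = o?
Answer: 11822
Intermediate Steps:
V(o, k) = -3 + o
(15763 + V(46, 182)) - 3984 = (15763 + (-3 + 46)) - 3984 = (15763 + 43) - 3984 = 15806 - 3984 = 11822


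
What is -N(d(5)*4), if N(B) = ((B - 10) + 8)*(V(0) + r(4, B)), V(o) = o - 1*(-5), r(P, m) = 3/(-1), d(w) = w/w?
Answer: -4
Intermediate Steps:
d(w) = 1
r(P, m) = -3 (r(P, m) = 3*(-1) = -3)
V(o) = 5 + o (V(o) = o + 5 = 5 + o)
N(B) = -4 + 2*B (N(B) = ((B - 10) + 8)*((5 + 0) - 3) = ((-10 + B) + 8)*(5 - 3) = (-2 + B)*2 = -4 + 2*B)
-N(d(5)*4) = -(-4 + 2*(1*4)) = -(-4 + 2*4) = -(-4 + 8) = -1*4 = -4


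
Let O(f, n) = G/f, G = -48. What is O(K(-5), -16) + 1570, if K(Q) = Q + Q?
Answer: 7874/5 ≈ 1574.8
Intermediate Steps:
K(Q) = 2*Q
O(f, n) = -48/f
O(K(-5), -16) + 1570 = -48/(2*(-5)) + 1570 = -48/(-10) + 1570 = -48*(-⅒) + 1570 = 24/5 + 1570 = 7874/5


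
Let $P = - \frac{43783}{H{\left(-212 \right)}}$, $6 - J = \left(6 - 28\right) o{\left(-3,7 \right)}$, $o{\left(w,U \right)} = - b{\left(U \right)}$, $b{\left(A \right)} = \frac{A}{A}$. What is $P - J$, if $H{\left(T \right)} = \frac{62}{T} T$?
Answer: $- \frac{42791}{62} \approx -690.18$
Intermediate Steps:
$b{\left(A \right)} = 1$
$o{\left(w,U \right)} = -1$ ($o{\left(w,U \right)} = \left(-1\right) 1 = -1$)
$H{\left(T \right)} = 62$
$J = -16$ ($J = 6 - \left(6 - 28\right) \left(-1\right) = 6 - \left(-22\right) \left(-1\right) = 6 - 22 = -16$)
$P = - \frac{43783}{62} \approx -706.18$
$P - J = - \frac{43783}{62} - -16 = - \frac{43783}{62} + 16 = - \frac{42791}{62}$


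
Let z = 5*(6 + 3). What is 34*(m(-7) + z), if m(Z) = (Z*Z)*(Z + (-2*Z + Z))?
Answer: 1530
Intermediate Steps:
z = 45 (z = 5*9 = 45)
m(Z) = 0 (m(Z) = Z²*(Z - Z) = Z²*0 = 0)
34*(m(-7) + z) = 34*(0 + 45) = 34*45 = 1530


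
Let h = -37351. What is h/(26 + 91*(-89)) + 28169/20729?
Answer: 1001657216/167345217 ≈ 5.9856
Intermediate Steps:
h/(26 + 91*(-89)) + 28169/20729 = -37351/(26 + 91*(-89)) + 28169/20729 = -37351/(26 - 8099) + 28169*(1/20729) = -37351/(-8073) + 28169/20729 = -37351*(-1/8073) + 28169/20729 = 37351/8073 + 28169/20729 = 1001657216/167345217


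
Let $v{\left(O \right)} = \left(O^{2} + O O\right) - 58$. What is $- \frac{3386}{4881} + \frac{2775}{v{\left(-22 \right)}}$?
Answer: $\frac{2092703}{888342} \approx 2.3557$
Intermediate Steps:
$v{\left(O \right)} = -58 + 2 O^{2}$ ($v{\left(O \right)} = \left(O^{2} + O^{2}\right) - 58 = 2 O^{2} - 58 = -58 + 2 O^{2}$)
$- \frac{3386}{4881} + \frac{2775}{v{\left(-22 \right)}} = - \frac{3386}{4881} + \frac{2775}{-58 + 2 \left(-22\right)^{2}} = \left(-3386\right) \frac{1}{4881} + \frac{2775}{-58 + 2 \cdot 484} = - \frac{3386}{4881} + \frac{2775}{-58 + 968} = - \frac{3386}{4881} + \frac{2775}{910} = - \frac{3386}{4881} + 2775 \cdot \frac{1}{910} = - \frac{3386}{4881} + \frac{555}{182} = \frac{2092703}{888342}$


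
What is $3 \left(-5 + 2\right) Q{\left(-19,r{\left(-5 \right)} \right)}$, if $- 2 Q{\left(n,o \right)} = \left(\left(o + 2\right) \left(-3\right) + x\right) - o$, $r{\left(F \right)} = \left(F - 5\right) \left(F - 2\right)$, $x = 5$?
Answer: $- \frac{2529}{2} \approx -1264.5$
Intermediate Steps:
$r{\left(F \right)} = \left(-5 + F\right) \left(-2 + F\right)$
$Q{\left(n,o \right)} = \frac{1}{2} + 2 o$ ($Q{\left(n,o \right)} = - \frac{\left(\left(o + 2\right) \left(-3\right) + 5\right) - o}{2} = - \frac{\left(\left(2 + o\right) \left(-3\right) + 5\right) - o}{2} = - \frac{\left(\left(-6 - 3 o\right) + 5\right) - o}{2} = - \frac{\left(-1 - 3 o\right) - o}{2} = - \frac{-1 - 4 o}{2} = \frac{1}{2} + 2 o$)
$3 \left(-5 + 2\right) Q{\left(-19,r{\left(-5 \right)} \right)} = 3 \left(-5 + 2\right) \left(\frac{1}{2} + 2 \left(10 + \left(-5\right)^{2} - -35\right)\right) = 3 \left(-3\right) \left(\frac{1}{2} + 2 \left(10 + 25 + 35\right)\right) = - 9 \left(\frac{1}{2} + 2 \cdot 70\right) = - 9 \left(\frac{1}{2} + 140\right) = \left(-9\right) \frac{281}{2} = - \frac{2529}{2}$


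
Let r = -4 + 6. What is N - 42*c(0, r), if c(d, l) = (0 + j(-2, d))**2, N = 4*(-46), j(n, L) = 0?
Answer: -184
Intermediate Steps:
N = -184
r = 2
c(d, l) = 0 (c(d, l) = (0 + 0)**2 = 0**2 = 0)
N - 42*c(0, r) = -184 - 42*0 = -184 + 0 = -184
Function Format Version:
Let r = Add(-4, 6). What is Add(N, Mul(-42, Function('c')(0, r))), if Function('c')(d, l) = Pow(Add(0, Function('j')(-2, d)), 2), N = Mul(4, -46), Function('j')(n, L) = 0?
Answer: -184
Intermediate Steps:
N = -184
r = 2
Function('c')(d, l) = 0 (Function('c')(d, l) = Pow(Add(0, 0), 2) = Pow(0, 2) = 0)
Add(N, Mul(-42, Function('c')(0, r))) = Add(-184, Mul(-42, 0)) = Add(-184, 0) = -184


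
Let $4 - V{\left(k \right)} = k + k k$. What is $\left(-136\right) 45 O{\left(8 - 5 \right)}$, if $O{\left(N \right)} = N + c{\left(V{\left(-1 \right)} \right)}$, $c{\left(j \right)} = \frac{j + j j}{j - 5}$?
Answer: $104040$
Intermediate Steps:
$V{\left(k \right)} = 4 - k - k^{2}$ ($V{\left(k \right)} = 4 - \left(k + k k\right) = 4 - \left(k + k^{2}\right) = 4 - k - k^{2}$)
$c{\left(j \right)} = \frac{j + j^{2}}{-5 + j}$
$O{\left(N \right)} = -20 + N$ ($O{\left(N \right)} = N + \frac{\left(4 - -1 - \left(-1\right)^{2}\right) \left(1 - -4\right)}{-5 - -4} = N + \frac{\left(4 + 1 - 1\right) \left(1 + \left(4 + 1 - 1\right)\right)}{-5 + \left(4 + 1 - 1\right)} = N + \frac{4 \left(1 + 4\right)}{-5 + 4} = N + 4 \frac{1}{-1} \cdot 5 = N + 4 \left(-1\right) 5 = N - 20 = -20 + N$)
$\left(-136\right) 45 O{\left(8 - 5 \right)} = \left(-136\right) 45 \left(-20 + \left(8 - 5\right)\right) = - 6120 \left(-20 + 3\right) = \left(-6120\right) \left(-17\right) = 104040$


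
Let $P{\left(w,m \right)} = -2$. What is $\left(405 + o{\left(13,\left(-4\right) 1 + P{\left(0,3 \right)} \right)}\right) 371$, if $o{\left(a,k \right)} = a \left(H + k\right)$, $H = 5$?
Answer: $145432$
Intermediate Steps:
$o{\left(a,k \right)} = a \left(5 + k\right)$
$\left(405 + o{\left(13,\left(-4\right) 1 + P{\left(0,3 \right)} \right)}\right) 371 = \left(405 + 13 \left(5 - 6\right)\right) 371 = \left(405 + 13 \left(-1\right)\right) 371 = \left(405 - 13\right) 371 = 392 \cdot 371 = 145432$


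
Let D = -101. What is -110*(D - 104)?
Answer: 22550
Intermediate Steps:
-110*(D - 104) = -110*(-101 - 104) = -110*(-205) = 22550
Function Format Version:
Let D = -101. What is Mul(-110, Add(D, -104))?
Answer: 22550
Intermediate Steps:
Mul(-110, Add(D, -104)) = Mul(-110, Add(-101, -104)) = Mul(-110, -205) = 22550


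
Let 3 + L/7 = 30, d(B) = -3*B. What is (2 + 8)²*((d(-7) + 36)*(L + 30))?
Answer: 1248300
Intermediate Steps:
L = 189 (L = -21 + 7*30 = -21 + 210 = 189)
(2 + 8)²*((d(-7) + 36)*(L + 30)) = (2 + 8)²*((-3*(-7) + 36)*(189 + 30)) = 10²*((21 + 36)*219) = 100*(57*219) = 100*12483 = 1248300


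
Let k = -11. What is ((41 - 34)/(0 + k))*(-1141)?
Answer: 7987/11 ≈ 726.09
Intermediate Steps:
((41 - 34)/(0 + k))*(-1141) = ((41 - 34)/(0 - 11))*(-1141) = (7/(-11))*(-1141) = (7*(-1/11))*(-1141) = -7/11*(-1141) = 7987/11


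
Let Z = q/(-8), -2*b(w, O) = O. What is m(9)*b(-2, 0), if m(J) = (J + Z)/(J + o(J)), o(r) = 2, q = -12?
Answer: 0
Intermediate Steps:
b(w, O) = -O/2
Z = 3/2 (Z = -12/(-8) = -12*(-1/8) = 3/2 ≈ 1.5000)
m(J) = (3/2 + J)/(2 + J) (m(J) = (J + 3/2)/(J + 2) = (3/2 + J)/(2 + J))
m(9)*b(-2, 0) = ((3/2 + 9)/(2 + 9))*(-1/2*0) = ((21/2)/11)*0 = ((1/11)*(21/2))*0 = (21/22)*0 = 0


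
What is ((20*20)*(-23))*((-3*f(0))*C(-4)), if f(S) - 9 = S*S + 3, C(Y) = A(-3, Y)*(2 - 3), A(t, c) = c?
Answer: 1324800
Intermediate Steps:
C(Y) = -Y (C(Y) = Y*(2 - 3) = Y*(-1) = -Y)
f(S) = 12 + S² (f(S) = 9 + (S*S + 3) = 9 + (S² + 3) = 9 + (3 + S²) = 12 + S²)
((20*20)*(-23))*((-3*f(0))*C(-4)) = ((20*20)*(-23))*((-3*(12 + 0²))*(-1*(-4))) = (400*(-23))*(-3*(12 + 0)*4) = -9200*(-3*12)*4 = -(-331200)*4 = -9200*(-144) = 1324800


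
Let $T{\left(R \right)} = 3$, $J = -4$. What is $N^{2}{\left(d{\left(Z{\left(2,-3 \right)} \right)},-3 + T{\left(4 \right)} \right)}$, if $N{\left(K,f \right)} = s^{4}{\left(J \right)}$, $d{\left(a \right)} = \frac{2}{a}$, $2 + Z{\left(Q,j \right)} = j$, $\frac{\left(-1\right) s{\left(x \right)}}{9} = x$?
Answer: $2821109907456$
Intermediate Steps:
$s{\left(x \right)} = - 9 x$
$Z{\left(Q,j \right)} = -2 + j$
$N{\left(K,f \right)} = 1679616$ ($N{\left(K,f \right)} = \left(\left(-9\right) \left(-4\right)\right)^{4} = 36^{4} = 1679616$)
$N^{2}{\left(d{\left(Z{\left(2,-3 \right)} \right)},-3 + T{\left(4 \right)} \right)} = 1679616^{2} = 2821109907456$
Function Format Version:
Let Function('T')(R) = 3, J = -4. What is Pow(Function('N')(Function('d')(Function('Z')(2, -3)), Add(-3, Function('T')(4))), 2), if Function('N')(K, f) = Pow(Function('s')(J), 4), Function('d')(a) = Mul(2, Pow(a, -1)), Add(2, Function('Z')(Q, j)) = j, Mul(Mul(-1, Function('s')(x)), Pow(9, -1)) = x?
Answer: 2821109907456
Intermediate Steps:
Function('s')(x) = Mul(-9, x)
Function('Z')(Q, j) = Add(-2, j)
Function('N')(K, f) = 1679616 (Function('N')(K, f) = Pow(Mul(-9, -4), 4) = Pow(36, 4) = 1679616)
Pow(Function('N')(Function('d')(Function('Z')(2, -3)), Add(-3, Function('T')(4))), 2) = Pow(1679616, 2) = 2821109907456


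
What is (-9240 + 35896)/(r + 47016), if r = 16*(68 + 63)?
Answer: 476/877 ≈ 0.54276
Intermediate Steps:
r = 2096 (r = 16*131 = 2096)
(-9240 + 35896)/(r + 47016) = (-9240 + 35896)/(2096 + 47016) = 26656/49112 = 26656*(1/49112) = 476/877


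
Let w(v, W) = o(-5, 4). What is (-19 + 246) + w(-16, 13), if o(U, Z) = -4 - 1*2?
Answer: 221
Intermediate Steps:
o(U, Z) = -6 (o(U, Z) = -4 - 2 = -6)
w(v, W) = -6
(-19 + 246) + w(-16, 13) = (-19 + 246) - 6 = 227 - 6 = 221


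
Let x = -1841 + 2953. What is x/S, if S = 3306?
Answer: 556/1653 ≈ 0.33636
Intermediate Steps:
x = 1112
x/S = 1112/3306 = 1112*(1/3306) = 556/1653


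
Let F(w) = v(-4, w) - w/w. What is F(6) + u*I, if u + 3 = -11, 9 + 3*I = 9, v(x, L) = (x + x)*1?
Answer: -9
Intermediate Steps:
v(x, L) = 2*x (v(x, L) = (2*x)*1 = 2*x)
I = 0 (I = -3 + (1/3)*9 = -3 + 3 = 0)
F(w) = -9 (F(w) = 2*(-4) - w/w = -8 - 1*1 = -8 - 1 = -9)
u = -14 (u = -3 - 11 = -14)
F(6) + u*I = -9 - 14*0 = -9 + 0 = -9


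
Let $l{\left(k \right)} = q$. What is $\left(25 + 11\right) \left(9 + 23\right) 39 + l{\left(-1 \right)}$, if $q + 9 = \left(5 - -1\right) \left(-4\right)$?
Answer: $44895$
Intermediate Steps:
$q = -33$ ($q = -9 + \left(5 - -1\right) \left(-4\right) = -9 + \left(5 + 1\right) \left(-4\right) = -9 + 6 \left(-4\right) = -9 - 24 = -33$)
$l{\left(k \right)} = -33$
$\left(25 + 11\right) \left(9 + 23\right) 39 + l{\left(-1 \right)} = \left(25 + 11\right) \left(9 + 23\right) 39 - 33 = 36 \cdot 32 \cdot 39 - 33 = 1152 \cdot 39 - 33 = 44928 - 33 = 44895$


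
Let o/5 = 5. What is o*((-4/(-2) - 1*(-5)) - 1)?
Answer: 150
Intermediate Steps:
o = 25 (o = 5*5 = 25)
o*((-4/(-2) - 1*(-5)) - 1) = 25*((-4/(-2) - 1*(-5)) - 1) = 25*((-4*(-1/2) + 5) - 1) = 25*((2 + 5) - 1) = 25*(7 - 1) = 25*6 = 150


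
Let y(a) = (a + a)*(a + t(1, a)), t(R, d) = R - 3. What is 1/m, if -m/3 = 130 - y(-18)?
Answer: 1/1770 ≈ 0.00056497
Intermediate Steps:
t(R, d) = -3 + R
y(a) = 2*a*(-2 + a) (y(a) = (a + a)*(a + (-3 + 1)) = (2*a)*(a - 2) = (2*a)*(-2 + a) = 2*a*(-2 + a))
m = 1770 (m = -3*(130 - 2*(-18)*(-2 - 18)) = -3*(130 - 2*(-18)*(-20)) = -3*(130 - 1*720) = -3*(130 - 720) = -3*(-590) = 1770)
1/m = 1/1770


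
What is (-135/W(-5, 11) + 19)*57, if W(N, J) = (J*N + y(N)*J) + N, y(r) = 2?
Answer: 2571/2 ≈ 1285.5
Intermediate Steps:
W(N, J) = N + 2*J + J*N (W(N, J) = (J*N + 2*J) + N = (2*J + J*N) + N = N + 2*J + J*N)
(-135/W(-5, 11) + 19)*57 = (-135/(-5 + 2*11 + 11*(-5)) + 19)*57 = (-135/(-5 + 22 - 55) + 19)*57 = (-135/(-38) + 19)*57 = (-135*(-1/38) + 19)*57 = (135/38 + 19)*57 = (857/38)*57 = 2571/2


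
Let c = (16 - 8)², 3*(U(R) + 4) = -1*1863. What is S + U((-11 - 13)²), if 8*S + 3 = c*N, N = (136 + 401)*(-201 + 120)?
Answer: -2788811/8 ≈ -3.4860e+5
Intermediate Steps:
U(R) = -625 (U(R) = -4 + (-1*1863)/3 = -4 + (⅓)*(-1863) = -4 - 621 = -625)
c = 64 (c = 8² = 64)
N = -43497 (N = 537*(-81) = -43497)
S = -2783811/8 (S = -3/8 + (64*(-43497))/8 = -3/8 + (⅛)*(-2783808) = -3/8 - 347976 = -2783811/8 ≈ -3.4798e+5)
S + U((-11 - 13)²) = -2783811/8 - 625 = -2788811/8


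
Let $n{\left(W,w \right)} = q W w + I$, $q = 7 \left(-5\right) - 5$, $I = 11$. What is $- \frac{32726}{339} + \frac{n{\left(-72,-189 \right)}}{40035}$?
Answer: $- \frac{498235387}{4523955} \approx -110.13$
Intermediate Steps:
$q = -40$ ($q = -35 - 5 = -40$)
$n{\left(W,w \right)} = 11 - 40 W w$ ($n{\left(W,w \right)} = - 40 W w + 11 = 11 - 40 W w$)
$- \frac{32726}{339} + \frac{n{\left(-72,-189 \right)}}{40035} = - \frac{32726}{339} + \frac{11 - \left(-2880\right) \left(-189\right)}{40035} = \left(-32726\right) \frac{1}{339} + \left(11 - 544320\right) \frac{1}{40035} = - \frac{32726}{339} - \frac{544309}{40035} = - \frac{498235387}{4523955}$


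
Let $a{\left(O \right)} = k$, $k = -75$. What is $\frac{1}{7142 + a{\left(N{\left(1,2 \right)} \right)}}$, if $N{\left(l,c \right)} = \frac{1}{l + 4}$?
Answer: $\frac{1}{7067} \approx 0.0001415$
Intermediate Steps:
$N{\left(l,c \right)} = \frac{1}{4 + l}$
$a{\left(O \right)} = -75$
$\frac{1}{7142 + a{\left(N{\left(1,2 \right)} \right)}} = \frac{1}{7142 - 75} = \frac{1}{7067}$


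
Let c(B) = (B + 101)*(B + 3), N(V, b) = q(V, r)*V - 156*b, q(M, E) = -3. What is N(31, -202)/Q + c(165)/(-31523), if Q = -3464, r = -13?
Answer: -1145220369/109195672 ≈ -10.488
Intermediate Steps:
N(V, b) = -156*b - 3*V (N(V, b) = -3*V - 156*b = -156*b - 3*V)
c(B) = (3 + B)*(101 + B) (c(B) = (101 + B)*(3 + B) = (3 + B)*(101 + B))
N(31, -202)/Q + c(165)/(-31523) = (-156*(-202) - 3*31)/(-3464) + (303 + 165² + 104*165)/(-31523) = (31512 - 93)*(-1/3464) + (303 + 27225 + 17160)*(-1/31523) = 31419*(-1/3464) + 44688*(-1/31523) = -31419/3464 - 44688/31523 = -1145220369/109195672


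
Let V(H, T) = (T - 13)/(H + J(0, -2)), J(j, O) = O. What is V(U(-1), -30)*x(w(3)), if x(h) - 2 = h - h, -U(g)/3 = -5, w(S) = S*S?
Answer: -86/13 ≈ -6.6154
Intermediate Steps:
w(S) = S²
U(g) = 15 (U(g) = -3*(-5) = 15)
x(h) = 2 (x(h) = 2 + (h - h) = 2 + 0 = 2)
V(H, T) = (-13 + T)/(-2 + H) (V(H, T) = (T - 13)/(H - 2) = (-13 + T)/(-2 + H))
V(U(-1), -30)*x(w(3)) = ((-13 - 30)/(-2 + 15))*2 = (-43/13)*2 = ((1/13)*(-43))*2 = -43/13*2 = -86/13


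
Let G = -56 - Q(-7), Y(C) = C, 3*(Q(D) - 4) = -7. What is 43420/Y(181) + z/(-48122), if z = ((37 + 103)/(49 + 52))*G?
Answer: 316554963770/1319577423 ≈ 239.89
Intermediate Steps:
Q(D) = 5/3 (Q(D) = 4 + (⅓)*(-7) = 4 - 7/3 = 5/3)
G = -173/3 (G = -56 - 1*5/3 = -56 - 5/3 = -173/3 ≈ -57.667)
z = -24220/303 (z = ((37 + 103)/(49 + 52))*(-173/3) = (140/101)*(-173/3) = -24220/303 ≈ -79.934)
43420/Y(181) + z/(-48122) = 43420/181 - 24220/303/(-48122) = 43420*(1/181) - 24220/303*(-1/48122) = 43420/181 + 12110/7290483 = 316554963770/1319577423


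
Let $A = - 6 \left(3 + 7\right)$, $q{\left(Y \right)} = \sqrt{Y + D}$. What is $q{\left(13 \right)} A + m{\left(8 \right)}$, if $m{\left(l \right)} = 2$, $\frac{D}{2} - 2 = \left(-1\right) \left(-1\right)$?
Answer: $2 - 60 \sqrt{19} \approx -259.53$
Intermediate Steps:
$D = 6$ ($D = 4 + 2 \left(\left(-1\right) \left(-1\right)\right) = 4 + 2 \cdot 1 = 4 + 2 = 6$)
$q{\left(Y \right)} = \sqrt{6 + Y}$ ($q{\left(Y \right)} = \sqrt{Y + 6} = \sqrt{6 + Y}$)
$A = -60$ ($A = \left(-6\right) 10 = -60$)
$q{\left(13 \right)} A + m{\left(8 \right)} = \sqrt{6 + 13} \left(-60\right) + 2 = \sqrt{19} \left(-60\right) + 2 = - 60 \sqrt{19} + 2 = 2 - 60 \sqrt{19}$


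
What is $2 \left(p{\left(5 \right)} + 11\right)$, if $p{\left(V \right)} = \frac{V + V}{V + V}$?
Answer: $24$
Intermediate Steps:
$p{\left(V \right)} = 1$ ($p{\left(V \right)} = \frac{2 V}{2 V} = 2 V \frac{1}{2 V} = 1$)
$2 \left(p{\left(5 \right)} + 11\right) = 2 \left(1 + 11\right) = 2 \cdot 12 = 24$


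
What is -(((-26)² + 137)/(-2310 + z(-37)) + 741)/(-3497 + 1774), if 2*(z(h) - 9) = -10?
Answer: 1707933/3973238 ≈ 0.42986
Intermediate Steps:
z(h) = 4 (z(h) = 9 + (½)*(-10) = 9 - 5 = 4)
-(((-26)² + 137)/(-2310 + z(-37)) + 741)/(-3497 + 1774) = -(((-26)² + 137)/(-2310 + 4) + 741)/(-3497 + 1774) = -((676 + 137)/(-2306) + 741)/(-1723) = -(813*(-1/2306) + 741)*(-1)/1723 = -(-813/2306 + 741)*(-1)/1723 = -1707933*(-1)/(2306*1723) = -1*(-1707933/3973238) = 1707933/3973238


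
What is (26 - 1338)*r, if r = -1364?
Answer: 1789568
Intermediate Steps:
(26 - 1338)*r = (26 - 1338)*(-1364) = -1312*(-1364) = 1789568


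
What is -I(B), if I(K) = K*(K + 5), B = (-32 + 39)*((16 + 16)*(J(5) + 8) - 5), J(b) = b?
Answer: -8291514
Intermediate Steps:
B = 2877 (B = (-32 + 39)*((16 + 16)*(5 + 8) - 5) = 7*(32*13 - 5) = 7*(416 - 5) = 7*411 = 2877)
I(K) = K*(5 + K)
-I(B) = -2877*(5 + 2877) = -2877*2882 = -1*8291514 = -8291514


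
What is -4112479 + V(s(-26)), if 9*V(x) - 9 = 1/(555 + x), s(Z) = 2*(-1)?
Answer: -20467803005/4977 ≈ -4.1125e+6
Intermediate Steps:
s(Z) = -2
V(x) = 1 + 1/(9*(555 + x))
-4112479 + V(s(-26)) = -4112479 + (4996/9 - 2)/(555 - 2) = -4112479 + (4978/9)/553 = -4112479 + (1/553)*(4978/9) = -4112479 + 4978/4977 = -20467803005/4977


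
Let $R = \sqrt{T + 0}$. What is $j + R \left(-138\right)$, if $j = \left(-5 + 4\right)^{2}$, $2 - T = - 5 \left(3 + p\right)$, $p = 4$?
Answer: $1 - 138 \sqrt{37} \approx -838.42$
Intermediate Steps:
$T = 37$ ($T = 2 - - 5 \left(3 + 4\right) = 2 - \left(-5\right) 7 = 2 - -35 = 2 + 35 = 37$)
$j = 1$ ($j = \left(-1\right)^{2} = 1$)
$R = \sqrt{37}$ ($R = \sqrt{37 + 0} = \sqrt{37} \approx 6.0828$)
$j + R \left(-138\right) = 1 + \sqrt{37} \left(-138\right) = 1 - 138 \sqrt{37}$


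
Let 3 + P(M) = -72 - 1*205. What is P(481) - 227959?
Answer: -228239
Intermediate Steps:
P(M) = -280 (P(M) = -3 + (-72 - 1*205) = -3 + (-72 - 205) = -3 - 277 = -280)
P(481) - 227959 = -280 - 227959 = -228239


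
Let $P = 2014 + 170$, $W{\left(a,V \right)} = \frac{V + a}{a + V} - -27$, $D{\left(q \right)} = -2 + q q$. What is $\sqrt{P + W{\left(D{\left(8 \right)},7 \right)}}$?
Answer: $2 \sqrt{553} \approx 47.032$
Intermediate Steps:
$D{\left(q \right)} = -2 + q^{2}$
$W{\left(a,V \right)} = 28$ ($W{\left(a,V \right)} = \frac{V + a}{V + a} + 27 = 1 + 27 = 28$)
$P = 2184$
$\sqrt{P + W{\left(D{\left(8 \right)},7 \right)}} = \sqrt{2184 + 28} = \sqrt{2212} = 2 \sqrt{553}$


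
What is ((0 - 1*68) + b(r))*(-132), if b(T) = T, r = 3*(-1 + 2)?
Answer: 8580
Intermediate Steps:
r = 3 (r = 3*1 = 3)
((0 - 1*68) + b(r))*(-132) = ((0 - 1*68) + 3)*(-132) = ((0 - 68) + 3)*(-132) = (-68 + 3)*(-132) = -65*(-132) = 8580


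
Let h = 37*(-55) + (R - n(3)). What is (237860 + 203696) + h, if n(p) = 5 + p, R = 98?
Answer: 439611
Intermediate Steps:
h = -1945 (h = 37*(-55) + (98 - (5 + 3)) = -2035 + (98 - 1*8) = -2035 + (98 - 8) = -2035 + 90 = -1945)
(237860 + 203696) + h = (237860 + 203696) - 1945 = 441556 - 1945 = 439611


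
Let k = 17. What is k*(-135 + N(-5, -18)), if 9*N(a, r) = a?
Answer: -20740/9 ≈ -2304.4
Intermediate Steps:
N(a, r) = a/9
k*(-135 + N(-5, -18)) = 17*(-135 + (1/9)*(-5)) = 17*(-135 - 5/9) = 17*(-1220/9) = -20740/9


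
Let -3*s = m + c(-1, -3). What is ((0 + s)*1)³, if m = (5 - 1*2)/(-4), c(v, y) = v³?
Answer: 343/1728 ≈ 0.19850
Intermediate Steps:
m = -¾ (m = (5 - 2)*(-¼) = 3*(-¼) = -¾ ≈ -0.75000)
s = 7/12 (s = -(-¾ + (-1)³)/3 = -(-¾ - 1)/3 = -⅓*(-7/4) = 7/12 ≈ 0.58333)
((0 + s)*1)³ = ((0 + 7/12)*1)³ = ((7/12)*1)³ = (7/12)³ = 343/1728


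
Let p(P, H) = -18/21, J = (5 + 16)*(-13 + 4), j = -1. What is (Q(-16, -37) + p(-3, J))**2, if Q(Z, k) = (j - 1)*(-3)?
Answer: 1296/49 ≈ 26.449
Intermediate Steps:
Q(Z, k) = 6 (Q(Z, k) = (-1 - 1)*(-3) = -2*(-3) = 6)
J = -189 (J = 21*(-9) = -189)
p(P, H) = -6/7 (p(P, H) = -18*1/21 = -6/7)
(Q(-16, -37) + p(-3, J))**2 = (6 - 6/7)**2 = (36/7)**2 = 1296/49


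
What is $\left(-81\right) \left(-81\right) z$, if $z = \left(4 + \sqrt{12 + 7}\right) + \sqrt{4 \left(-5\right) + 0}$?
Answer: $26244 + 6561 \sqrt{19} + 13122 i \sqrt{5} \approx 54843.0 + 29342.0 i$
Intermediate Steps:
$z = 4 + \sqrt{19} + 2 i \sqrt{5}$ ($z = \left(4 + \sqrt{19}\right) + \sqrt{-20 + 0} = \left(4 + \sqrt{19}\right) + \sqrt{-20} = \left(4 + \sqrt{19}\right) + 2 i \sqrt{5} = 4 + \sqrt{19} + 2 i \sqrt{5} \approx 8.3589 + 4.4721 i$)
$\left(-81\right) \left(-81\right) z = \left(-81\right) \left(-81\right) \left(4 + \sqrt{19} + 2 i \sqrt{5}\right) = 6561 \left(4 + \sqrt{19} + 2 i \sqrt{5}\right) = 26244 + 6561 \sqrt{19} + 13122 i \sqrt{5}$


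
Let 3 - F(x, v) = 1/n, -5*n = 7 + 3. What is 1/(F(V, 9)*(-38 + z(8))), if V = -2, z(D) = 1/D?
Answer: -16/2121 ≈ -0.0075436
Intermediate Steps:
n = -2 (n = -(7 + 3)/5 = -⅕*10 = -2)
F(x, v) = 7/2 (F(x, v) = 3 - 1/(-2) = 3 - 1*(-½) = 3 + ½ = 7/2)
1/(F(V, 9)*(-38 + z(8))) = 1/(7*(-38 + 1/8)/2) = 1/(7*(-38 + ⅛)/2) = 1/((7/2)*(-303/8)) = 1/(-2121/16) = -16/2121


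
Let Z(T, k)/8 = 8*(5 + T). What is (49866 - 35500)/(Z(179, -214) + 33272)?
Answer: 7183/22524 ≈ 0.31890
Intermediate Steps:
Z(T, k) = 320 + 64*T (Z(T, k) = 8*(8*(5 + T)) = 8*(40 + 8*T) = 320 + 64*T)
(49866 - 35500)/(Z(179, -214) + 33272) = (49866 - 35500)/((320 + 64*179) + 33272) = 14366/((320 + 11456) + 33272) = 14366/(11776 + 33272) = 14366/45048 = 14366*(1/45048) = 7183/22524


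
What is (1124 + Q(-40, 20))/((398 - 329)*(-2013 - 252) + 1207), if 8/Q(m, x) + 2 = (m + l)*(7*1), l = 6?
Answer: -4817/664620 ≈ -0.0072478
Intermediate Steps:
Q(m, x) = 8/(40 + 7*m) (Q(m, x) = 8/(-2 + (m + 6)*(7*1)) = 8/(-2 + (6 + m)*7) = 8/(-2 + (42 + 7*m)) = 8/(40 + 7*m))
(1124 + Q(-40, 20))/((398 - 329)*(-2013 - 252) + 1207) = (1124 + 8/(40 + 7*(-40)))/((398 - 329)*(-2013 - 252) + 1207) = (1124 + 8/(40 - 280))/(69*(-2265) + 1207) = (1124 + 8/(-240))/(-156285 + 1207) = (1124 + 8*(-1/240))/(-155078) = (1124 - 1/30)*(-1/155078) = (33719/30)*(-1/155078) = -4817/664620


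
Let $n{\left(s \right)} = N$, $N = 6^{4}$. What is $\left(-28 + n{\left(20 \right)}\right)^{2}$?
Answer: $1607824$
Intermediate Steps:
$N = 1296$
$n{\left(s \right)} = 1296$
$\left(-28 + n{\left(20 \right)}\right)^{2} = \left(-28 + 1296\right)^{2} = 1268^{2} = 1607824$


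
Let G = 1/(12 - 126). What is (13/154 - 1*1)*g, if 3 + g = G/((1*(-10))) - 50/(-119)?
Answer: 16443467/6963880 ≈ 2.3613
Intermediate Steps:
G = -1/114 (G = 1/(-114) = -1/114 ≈ -0.0087719)
g = -349861/135660 (g = -3 + (-1/(114*(1*(-10))) - 50/(-119)) = -3 + (-1/114/(-10) - 50*(-1/119)) = -3 + (-1/114*(-⅒) + 50/119) = -3 + (1/1140 + 50/119) = -3 + 57119/135660 = -349861/135660 ≈ -2.5790)
(13/154 - 1*1)*g = (13/154 - 1*1)*(-349861/135660) = (13*(1/154) - 1)*(-349861/135660) = (13/154 - 1)*(-349861/135660) = -141/154*(-349861/135660) = 16443467/6963880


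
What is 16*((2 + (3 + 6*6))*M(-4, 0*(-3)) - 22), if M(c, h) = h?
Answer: -352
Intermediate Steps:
16*((2 + (3 + 6*6))*M(-4, 0*(-3)) - 22) = 16*((2 + (3 + 6*6))*(0*(-3)) - 22) = 16*((2 + (3 + 36))*0 - 22) = 16*((2 + 39)*0 - 22) = 16*(41*0 - 22) = 16*(0 - 22) = 16*(-22) = -352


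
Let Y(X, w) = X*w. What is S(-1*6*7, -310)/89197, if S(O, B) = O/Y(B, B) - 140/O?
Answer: 480437/12857747550 ≈ 3.7366e-5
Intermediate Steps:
S(O, B) = -140/O + O/B**2 (S(O, B) = O/((B*B)) - 140/O = O/(B**2) - 140/O = O/B**2 - 140/O = -140/O + O/B**2)
S(-1*6*7, -310)/89197 = (-140/(-1*6*7) + (-1*6*7)/(-310)**2)/89197 = (-140/((-6*7)) - 6*7*(1/96100))*(1/89197) = (-140/(-42) - 42*1/96100)*(1/89197) = (-140*(-1/42) - 21/48050)*(1/89197) = (10/3 - 21/48050)*(1/89197) = (480437/144150)*(1/89197) = 480437/12857747550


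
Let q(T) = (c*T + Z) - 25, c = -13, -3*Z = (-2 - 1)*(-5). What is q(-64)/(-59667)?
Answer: -802/59667 ≈ -0.013441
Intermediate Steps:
Z = -5 (Z = -(-2 - 1)*(-5)/3 = -(-1)*(-5) = -⅓*15 = -5)
q(T) = -30 - 13*T (q(T) = (-13*T - 5) - 25 = (-5 - 13*T) - 25 = -30 - 13*T)
q(-64)/(-59667) = (-30 - 13*(-64))/(-59667) = (-30 + 832)*(-1/59667) = 802*(-1/59667) = -802/59667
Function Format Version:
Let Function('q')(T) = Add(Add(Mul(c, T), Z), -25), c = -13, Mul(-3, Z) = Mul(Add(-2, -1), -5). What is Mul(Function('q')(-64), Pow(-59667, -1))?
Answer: Rational(-802, 59667) ≈ -0.013441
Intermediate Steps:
Z = -5 (Z = Mul(Rational(-1, 3), Mul(Add(-2, -1), -5)) = Mul(Rational(-1, 3), Mul(-3, -5)) = Mul(Rational(-1, 3), 15) = -5)
Function('q')(T) = Add(-30, Mul(-13, T)) (Function('q')(T) = Add(Add(Mul(-13, T), -5), -25) = Add(Add(-5, Mul(-13, T)), -25) = Add(-30, Mul(-13, T)))
Mul(Function('q')(-64), Pow(-59667, -1)) = Mul(Add(-30, Mul(-13, -64)), Pow(-59667, -1)) = Mul(Add(-30, 832), Rational(-1, 59667)) = Mul(802, Rational(-1, 59667)) = Rational(-802, 59667)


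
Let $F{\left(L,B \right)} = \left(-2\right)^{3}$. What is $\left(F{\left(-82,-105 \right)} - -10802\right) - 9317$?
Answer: $1477$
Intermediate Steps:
$F{\left(L,B \right)} = -8$
$\left(F{\left(-82,-105 \right)} - -10802\right) - 9317 = \left(-8 - -10802\right) - 9317 = \left(-8 + \left(-1892 + 12694\right)\right) - 9317 = \left(-8 + 10802\right) - 9317 = 10794 - 9317 = 1477$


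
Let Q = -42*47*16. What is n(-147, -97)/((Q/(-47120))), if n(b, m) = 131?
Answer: 385795/1974 ≈ 195.44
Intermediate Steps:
Q = -31584 (Q = -1974*16 = -31584)
n(-147, -97)/((Q/(-47120))) = 131/((-31584/(-47120))) = 131/((-31584*(-1/47120))) = 131/(1974/2945) = 131*(2945/1974) = 385795/1974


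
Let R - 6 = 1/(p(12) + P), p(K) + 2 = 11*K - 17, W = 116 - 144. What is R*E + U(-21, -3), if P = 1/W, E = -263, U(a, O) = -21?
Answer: -5065001/3163 ≈ -1601.3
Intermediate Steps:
W = -28
P = -1/28 (P = 1/(-28) = -1/28 ≈ -0.035714)
p(K) = -19 + 11*K (p(K) = -2 + (11*K - 17) = -2 + (-17 + 11*K) = -19 + 11*K)
R = 19006/3163 (R = 6 + 1/((-19 + 11*12) - 1/28) = 6 + 1/((-19 + 132) - 1/28) = 6 + 1/(113 - 1/28) = 6 + 1/(3163/28) = 6 + 28/3163 = 19006/3163 ≈ 6.0089)
R*E + U(-21, -3) = (19006/3163)*(-263) - 21 = -4998578/3163 - 21 = -5065001/3163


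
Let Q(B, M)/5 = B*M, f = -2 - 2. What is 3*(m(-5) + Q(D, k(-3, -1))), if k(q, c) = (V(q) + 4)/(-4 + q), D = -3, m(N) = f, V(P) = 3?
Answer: 33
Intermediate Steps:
f = -4
m(N) = -4
k(q, c) = 7/(-4 + q) (k(q, c) = (3 + 4)/(-4 + q) = 7/(-4 + q))
Q(B, M) = 5*B*M (Q(B, M) = 5*(B*M) = 5*B*M)
3*(m(-5) + Q(D, k(-3, -1))) = 3*(-4 + 5*(-3)*(7/(-4 - 3))) = 3*(-4 + 5*(-3)*(7/(-7))) = 3*(-4 + 5*(-3)*(7*(-⅐))) = 3*(-4 + 5*(-3)*(-1)) = 3*(-4 + 15) = 3*11 = 33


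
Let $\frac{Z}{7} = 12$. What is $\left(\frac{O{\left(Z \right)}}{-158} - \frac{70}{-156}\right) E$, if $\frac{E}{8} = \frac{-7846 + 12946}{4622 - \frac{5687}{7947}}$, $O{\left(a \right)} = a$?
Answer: $- \frac{27614235600}{37716931369} \approx -0.73214$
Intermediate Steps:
$Z = 84$ ($Z = 7 \cdot 12 = 84$)
$E = \frac{324237600}{36725347}$ ($E = 8 \frac{-7846 + 12946}{4622 - \frac{5687}{7947}} = 8 \frac{5100}{4622 - \frac{5687}{7947}} = 8 \frac{5100}{\frac{36725347}{7947}} = 8 \cdot 5100 \cdot \frac{7947}{36725347} = 8 \cdot \frac{40529700}{36725347} = \frac{324237600}{36725347} \approx 8.8287$)
$\left(\frac{O{\left(Z \right)}}{-158} - \frac{70}{-156}\right) E = \left(\frac{84}{-158} - \frac{70}{-156}\right) \frac{324237600}{36725347} = \left(84 \left(- \frac{1}{158}\right) - - \frac{35}{78}\right) \frac{324237600}{36725347} = \left(- \frac{42}{79} + \frac{35}{78}\right) \frac{324237600}{36725347} = \left(- \frac{511}{6162}\right) \frac{324237600}{36725347} = - \frac{27614235600}{37716931369}$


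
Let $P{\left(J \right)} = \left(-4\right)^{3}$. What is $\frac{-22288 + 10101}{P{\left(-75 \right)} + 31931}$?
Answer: $- \frac{12187}{31867} \approx -0.38243$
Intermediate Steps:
$P{\left(J \right)} = -64$
$\frac{-22288 + 10101}{P{\left(-75 \right)} + 31931} = \frac{-22288 + 10101}{-64 + 31931} = - \frac{12187}{31867}$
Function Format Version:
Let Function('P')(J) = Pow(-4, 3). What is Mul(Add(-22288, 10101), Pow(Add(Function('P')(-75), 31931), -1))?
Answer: Rational(-12187, 31867) ≈ -0.38243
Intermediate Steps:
Function('P')(J) = -64
Mul(Add(-22288, 10101), Pow(Add(Function('P')(-75), 31931), -1)) = Mul(Add(-22288, 10101), Pow(Add(-64, 31931), -1)) = Mul(-12187, Pow(31867, -1)) = Mul(-12187, Rational(1, 31867)) = Rational(-12187, 31867)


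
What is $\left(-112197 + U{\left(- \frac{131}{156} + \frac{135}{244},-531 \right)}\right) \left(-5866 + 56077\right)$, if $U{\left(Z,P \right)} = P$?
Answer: $-5660185608$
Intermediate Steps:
$\left(-112197 + U{\left(- \frac{131}{156} + \frac{135}{244},-531 \right)}\right) \left(-5866 + 56077\right) = \left(-112197 - 531\right) \left(-5866 + 56077\right) = \left(-112728\right) 50211 = -5660185608$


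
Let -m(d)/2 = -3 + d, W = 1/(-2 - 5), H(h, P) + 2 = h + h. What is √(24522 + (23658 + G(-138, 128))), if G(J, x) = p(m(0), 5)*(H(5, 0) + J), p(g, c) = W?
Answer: √2361730/7 ≈ 219.54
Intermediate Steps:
H(h, P) = -2 + 2*h (H(h, P) = -2 + (h + h) = -2 + 2*h)
W = -⅐ (W = 1/(-7) = -⅐ ≈ -0.14286)
m(d) = 6 - 2*d (m(d) = -2*(-3 + d) = 6 - 2*d)
p(g, c) = -⅐
G(J, x) = -8/7 - J/7 (G(J, x) = -((-2 + 2*5) + J)/7 = -((-2 + 10) + J)/7 = -(8 + J)/7 = -8/7 - J/7)
√(24522 + (23658 + G(-138, 128))) = √(24522 + (23658 + (-8/7 - ⅐*(-138)))) = √(24522 + (23658 + (-8/7 + 138/7))) = √(24522 + (23658 + 130/7)) = √(24522 + 165736/7) = √(337390/7) = √2361730/7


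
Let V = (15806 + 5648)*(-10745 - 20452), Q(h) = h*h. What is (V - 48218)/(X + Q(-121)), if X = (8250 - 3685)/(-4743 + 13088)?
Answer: -558571453432/12218371 ≈ -45716.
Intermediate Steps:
Q(h) = h²
X = 913/1669 (X = 4565/8345 = 4565*(1/8345) = 913/1669 ≈ 0.54703)
V = -669300438 (V = 21454*(-31197) = -669300438)
(V - 48218)/(X + Q(-121)) = (-669300438 - 48218)/(913/1669 + (-121)²) = -669348656/(913/1669 + 14641) = -669348656/24436742/1669 = -669348656*1669/24436742 = -558571453432/12218371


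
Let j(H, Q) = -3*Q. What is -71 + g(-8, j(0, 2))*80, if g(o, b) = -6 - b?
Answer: -71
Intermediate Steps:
-71 + g(-8, j(0, 2))*80 = -71 + (-6 - (-3)*2)*80 = -71 + (-6 - 1*(-6))*80 = -71 + (-6 + 6)*80 = -71 + 0*80 = -71 + 0 = -71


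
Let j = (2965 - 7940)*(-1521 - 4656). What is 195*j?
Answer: 5992462125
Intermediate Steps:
j = 30730575 (j = -4975*(-6177) = 30730575)
195*j = 195*30730575 = 5992462125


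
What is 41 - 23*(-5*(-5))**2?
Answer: -14334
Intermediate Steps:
41 - 23*(-5*(-5))**2 = 41 - 23*25**2 = 41 - 23*625 = 41 - 14375 = -14334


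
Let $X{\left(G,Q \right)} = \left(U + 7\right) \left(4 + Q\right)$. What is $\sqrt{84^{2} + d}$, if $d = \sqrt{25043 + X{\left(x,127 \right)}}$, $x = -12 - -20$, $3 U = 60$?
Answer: $\sqrt{7056 + 2 \sqrt{7145}} \approx 85.0$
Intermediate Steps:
$U = 20$ ($U = \frac{1}{3} \cdot 60 = 20$)
$x = 8$ ($x = -12 + 20 = 8$)
$X{\left(G,Q \right)} = 108 + 27 Q$ ($X{\left(G,Q \right)} = \left(20 + 7\right) \left(4 + Q\right) = 27 \left(4 + Q\right) = 108 + 27 Q$)
$d = 2 \sqrt{7145}$ ($d = \sqrt{25043 + \left(108 + 27 \cdot 127\right)} = \sqrt{25043 + \left(108 + 3429\right)} = \sqrt{25043 + 3537} = \sqrt{28580} = 2 \sqrt{7145} \approx 169.06$)
$\sqrt{84^{2} + d} = \sqrt{84^{2} + 2 \sqrt{7145}} = \sqrt{7056 + 2 \sqrt{7145}}$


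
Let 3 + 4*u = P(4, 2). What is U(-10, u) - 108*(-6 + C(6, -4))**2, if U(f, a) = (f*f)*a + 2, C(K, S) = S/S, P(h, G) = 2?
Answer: -2723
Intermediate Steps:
C(K, S) = 1
u = -1/4 (u = -3/4 + (1/4)*2 = -3/4 + 1/2 = -1/4 ≈ -0.25000)
U(f, a) = 2 + a*f**2 (U(f, a) = f**2*a + 2 = a*f**2 + 2 = 2 + a*f**2)
U(-10, u) - 108*(-6 + C(6, -4))**2 = (2 - 1/4*(-10)**2) - 108*(-6 + 1)**2 = (2 - 1/4*100) - 108*(-5)**2 = (2 - 25) - 108*25 = -23 - 2700 = -2723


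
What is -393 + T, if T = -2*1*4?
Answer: -401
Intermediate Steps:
T = -8 (T = -2*4 = -8)
-393 + T = -393 - 8 = -401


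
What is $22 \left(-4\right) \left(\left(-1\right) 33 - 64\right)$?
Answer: $8536$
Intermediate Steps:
$22 \left(-4\right) \left(\left(-1\right) 33 - 64\right) = - 88 \left(-33 - 64\right) = \left(-88\right) \left(-97\right) = 8536$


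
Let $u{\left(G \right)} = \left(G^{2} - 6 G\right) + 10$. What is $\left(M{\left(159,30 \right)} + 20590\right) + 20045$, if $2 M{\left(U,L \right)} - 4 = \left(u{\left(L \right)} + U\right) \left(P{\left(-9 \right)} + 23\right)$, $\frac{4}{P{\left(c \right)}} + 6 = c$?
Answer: $\frac{1522259}{30} \approx 50742.0$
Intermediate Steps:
$P{\left(c \right)} = \frac{4}{-6 + c}$
$u{\left(G \right)} = 10 + G^{2} - 6 G$
$M{\left(U,L \right)} = \frac{347}{3} - \frac{341 L}{5} + \frac{341 U}{30} + \frac{341 L^{2}}{30}$ ($M{\left(U,L \right)} = 2 + \frac{\left(\left(10 + L^{2} - 6 L\right) + U\right) \left(\frac{4}{-6 - 9} + 23\right)}{2} = 2 + \frac{\left(10 + U + L^{2} - 6 L\right) \left(\frac{4}{-15} + 23\right)}{2} = 2 + \frac{\left(10 + U + L^{2} - 6 L\right) \left(4 \left(- \frac{1}{15}\right) + 23\right)}{2} = 2 + \frac{\left(10 + U + L^{2} - 6 L\right) \left(- \frac{4}{15} + 23\right)}{2} = 2 + \frac{\left(10 + U + L^{2} - 6 L\right) \frac{341}{15}}{2} = 2 + \frac{\frac{682}{3} - \frac{682 L}{5} + \frac{341 U}{15} + \frac{341 L^{2}}{15}}{2} = 2 + \left(\frac{341}{3} - \frac{341 L}{5} + \frac{341 U}{30} + \frac{341 L^{2}}{30}\right) = \frac{347}{3} - \frac{341 L}{5} + \frac{341 U}{30} + \frac{341 L^{2}}{30}$)
$\left(M{\left(159,30 \right)} + 20590\right) + 20045 = \left(\left(\frac{347}{3} - 2046 + \frac{341}{30} \cdot 159 + \frac{341 \cdot 30^{2}}{30}\right) + 20590\right) + 20045 = \left(\left(\frac{347}{3} - 2046 + \frac{18073}{10} + \frac{341}{30} \cdot 900\right) + 20590\right) + 20045 = \left(\left(\frac{347}{3} - 2046 + \frac{18073}{10} + 10230\right) + 20590\right) + 20045 = \left(\frac{303209}{30} + 20590\right) + 20045 = \frac{920909}{30} + 20045 = \frac{1522259}{30}$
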